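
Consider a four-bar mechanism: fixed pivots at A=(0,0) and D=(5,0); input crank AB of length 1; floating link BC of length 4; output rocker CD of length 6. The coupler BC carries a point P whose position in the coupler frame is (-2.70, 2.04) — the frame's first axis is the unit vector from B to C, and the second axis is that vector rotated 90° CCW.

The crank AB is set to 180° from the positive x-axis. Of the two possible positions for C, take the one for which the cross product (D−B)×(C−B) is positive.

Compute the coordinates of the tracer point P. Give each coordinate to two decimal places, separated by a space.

-3.82 -1.87

A=(0,0), D=(5.00,0)
B = A + 1.00·(cos180°, sin180°) = (-1.0000, 0.0000)
|BD| = 6.0000
circle(B,4.00) ∩ circle(D,6.00): a=1.3333, h=3.7712
  candidates: C₊=(0.3333,3.7712) cross=22.627; C₋=(0.3333,-3.7712) cross=-22.627
  mode + wants cross > 0 → take C=(0.3333,3.7712) (cross=22.627)
ex = (C−B)/|BC| = (0.3333,0.9428); ey = (-0.9428,0.3333)
P = B + -2.70·ex + 2.04·ey = (-3.8233,-1.8656)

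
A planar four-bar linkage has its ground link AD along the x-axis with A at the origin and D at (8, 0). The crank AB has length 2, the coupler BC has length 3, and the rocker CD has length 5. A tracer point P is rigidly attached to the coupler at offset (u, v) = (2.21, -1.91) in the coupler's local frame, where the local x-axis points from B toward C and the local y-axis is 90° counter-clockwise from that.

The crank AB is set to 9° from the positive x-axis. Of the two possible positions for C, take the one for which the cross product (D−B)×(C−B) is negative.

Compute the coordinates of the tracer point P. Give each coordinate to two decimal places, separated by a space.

1.49 -2.57

A=(0,0), D=(8.00,0)
B = A + 2.00·(cos9°, sin9°) = (1.9754, 0.3129)
|BD| = 6.0327
circle(B,3.00) ∩ circle(D,5.00): a=1.6903, h=2.4785
  candidates: C₊=(3.7919,2.7004) cross=14.952; C₋=(3.5348,-2.2500) cross=-14.952
  mode - wants cross < 0 → take C=(3.5348,-2.2500) (cross=-14.952)
ex = (C−B)/|BC| = (0.5198,-0.8543); ey = (0.8543,0.5198)
P = B + 2.21·ex + -1.91·ey = (1.4925,-2.5679)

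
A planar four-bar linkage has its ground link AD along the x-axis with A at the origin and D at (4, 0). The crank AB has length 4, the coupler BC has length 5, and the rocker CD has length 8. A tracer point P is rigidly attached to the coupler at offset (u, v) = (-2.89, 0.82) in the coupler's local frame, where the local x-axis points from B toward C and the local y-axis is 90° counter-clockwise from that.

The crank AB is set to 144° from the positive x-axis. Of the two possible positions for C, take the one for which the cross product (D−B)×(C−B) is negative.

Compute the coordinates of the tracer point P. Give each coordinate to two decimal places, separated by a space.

A=(0,0), D=(4.00,0)
B = A + 4.00·(cos144°, sin144°) = (-3.2361, 2.3511)
|BD| = 7.6085
circle(B,5.00) ∩ circle(D,8.00): a=1.2413, h=4.8435
  candidates: C₊=(-0.5588,6.5740) cross=36.851; C₋=(-3.5522,-2.6389) cross=-36.851
  mode - wants cross < 0 → take C=(-3.5522,-2.6389) (cross=-36.851)
ex = (C−B)/|BC| = (-0.0632,-0.9980); ey = (0.9980,-0.0632)
P = B + -2.89·ex + 0.82·ey = (-2.2350,5.1835)

-2.23 5.18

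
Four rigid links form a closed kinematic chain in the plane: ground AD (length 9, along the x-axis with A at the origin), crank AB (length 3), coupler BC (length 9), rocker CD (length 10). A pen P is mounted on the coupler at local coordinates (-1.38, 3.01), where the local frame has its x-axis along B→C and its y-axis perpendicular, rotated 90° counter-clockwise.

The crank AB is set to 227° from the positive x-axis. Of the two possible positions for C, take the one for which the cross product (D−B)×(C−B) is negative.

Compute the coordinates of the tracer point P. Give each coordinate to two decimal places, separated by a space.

-0.81 0.88

A=(0,0), D=(9.00,0)
B = A + 3.00·(cos227°, sin227°) = (-2.0460, -2.1941)
|BD| = 11.2618
circle(B,9.00) ∩ circle(D,10.00): a=4.7873, h=7.6211
  candidates: C₊=(1.1648,6.2137) cross=85.827; C₋=(4.1344,-8.7365) cross=-85.827
  mode - wants cross < 0 → take C=(4.1344,-8.7365) (cross=-85.827)
ex = (C−B)/|BC| = (0.6867,-0.7269); ey = (0.7269,0.6867)
P = B + -1.38·ex + 3.01·ey = (-0.8056,0.8761)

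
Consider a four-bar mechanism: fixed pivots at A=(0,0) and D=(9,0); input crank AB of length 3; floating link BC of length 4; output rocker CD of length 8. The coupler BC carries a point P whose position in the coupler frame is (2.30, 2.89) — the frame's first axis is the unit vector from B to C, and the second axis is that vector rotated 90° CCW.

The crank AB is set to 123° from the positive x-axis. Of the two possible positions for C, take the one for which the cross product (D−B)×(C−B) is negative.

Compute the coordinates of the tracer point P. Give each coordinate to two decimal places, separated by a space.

2.05 2.71

A=(0,0), D=(9.00,0)
B = A + 3.00·(cos123°, sin123°) = (-1.6339, 2.5160)
|BD| = 10.9275
circle(B,4.00) ∩ circle(D,8.00): a=3.2675, h=2.3073
  candidates: C₊=(2.0770,4.0090) cross=25.213; C₋=(1.0145,-0.4816) cross=-25.213
  mode - wants cross < 0 → take C=(1.0145,-0.4816) (cross=-25.213)
ex = (C−B)/|BC| = (0.6621,-0.7494); ey = (0.7494,0.6621)
P = B + 2.30·ex + 2.89·ey = (2.0547,2.7059)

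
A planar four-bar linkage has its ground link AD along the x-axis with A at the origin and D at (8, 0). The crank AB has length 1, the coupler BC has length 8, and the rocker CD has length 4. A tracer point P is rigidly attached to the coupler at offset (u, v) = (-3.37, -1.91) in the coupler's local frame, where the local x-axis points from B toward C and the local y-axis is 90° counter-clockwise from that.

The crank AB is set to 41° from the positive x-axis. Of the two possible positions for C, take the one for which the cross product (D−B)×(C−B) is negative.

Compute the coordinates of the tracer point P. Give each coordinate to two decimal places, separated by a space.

A=(0,0), D=(8.00,0)
B = A + 1.00·(cos41°, sin41°) = (0.7547, 0.6561)
|BD| = 7.2749
circle(B,8.00) ∩ circle(D,4.00): a=6.9365, h=3.9857
  candidates: C₊=(8.0223,3.9999) cross=28.995; C₋=(7.3035,-3.9389) cross=-28.995
  mode - wants cross < 0 → take C=(7.3035,-3.9389) (cross=-28.995)
ex = (C−B)/|BC| = (0.8186,-0.5744); ey = (0.5744,0.8186)
P = B + -3.37·ex + -1.91·ey = (-3.1010,1.0282)

-3.10 1.03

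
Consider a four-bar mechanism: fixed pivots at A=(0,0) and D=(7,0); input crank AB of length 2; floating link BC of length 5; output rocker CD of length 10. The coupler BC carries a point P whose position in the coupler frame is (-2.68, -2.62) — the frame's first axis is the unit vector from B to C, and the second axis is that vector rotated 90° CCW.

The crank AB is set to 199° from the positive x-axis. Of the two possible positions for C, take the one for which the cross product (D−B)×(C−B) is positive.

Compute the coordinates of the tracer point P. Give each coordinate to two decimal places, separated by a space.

0.79 -3.27

A=(0,0), D=(7.00,0)
B = A + 2.00·(cos199°, sin199°) = (-1.8910, -0.6511)
|BD| = 8.9148
circle(B,5.00) ∩ circle(D,10.00): a=0.2510, h=4.9937
  candidates: C₊=(-2.0055,4.3476) cross=44.518; C₋=(-1.2760,-5.6132) cross=-44.518
  mode + wants cross > 0 → take C=(-2.0055,4.3476) (cross=44.518)
ex = (C−B)/|BC| = (-0.0229,0.9997); ey = (-0.9997,-0.0229)
P = B + -2.68·ex + -2.62·ey = (0.7896,-3.2705)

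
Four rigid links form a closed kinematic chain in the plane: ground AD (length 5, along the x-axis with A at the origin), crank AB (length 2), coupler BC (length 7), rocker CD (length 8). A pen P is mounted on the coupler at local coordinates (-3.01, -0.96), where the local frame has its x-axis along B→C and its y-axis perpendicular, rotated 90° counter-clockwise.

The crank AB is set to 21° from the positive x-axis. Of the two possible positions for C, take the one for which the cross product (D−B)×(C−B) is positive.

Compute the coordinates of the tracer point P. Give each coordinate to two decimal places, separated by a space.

A=(0,0), D=(5.00,0)
B = A + 2.00·(cos21°, sin21°) = (1.8672, 0.7167)
|BD| = 3.2138
circle(B,7.00) ∩ circle(D,8.00): a=-0.7268, h=6.9622
  candidates: C₊=(2.7114,7.6656) cross=22.375; C₋=(-0.3940,-5.9080) cross=-22.375
  mode + wants cross > 0 → take C=(2.7114,7.6656) (cross=22.375)
ex = (C−B)/|BC| = (0.1206,0.9927); ey = (-0.9927,0.1206)
P = B + -3.01·ex + -0.96·ey = (2.4572,-2.3871)

2.46 -2.39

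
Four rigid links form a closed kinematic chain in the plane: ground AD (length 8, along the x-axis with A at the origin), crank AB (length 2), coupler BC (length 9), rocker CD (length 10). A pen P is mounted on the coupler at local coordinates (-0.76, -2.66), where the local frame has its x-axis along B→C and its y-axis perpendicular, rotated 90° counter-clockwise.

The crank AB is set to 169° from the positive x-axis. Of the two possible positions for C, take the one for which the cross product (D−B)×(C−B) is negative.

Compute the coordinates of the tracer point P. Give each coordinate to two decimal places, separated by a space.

A=(0,0), D=(8.00,0)
B = A + 2.00·(cos169°, sin169°) = (-1.9633, 0.3816)
|BD| = 9.9706
circle(B,9.00) ∩ circle(D,10.00): a=4.0325, h=8.0461
  candidates: C₊=(2.3742,8.2674) cross=80.224; C₋=(1.7583,-7.8129) cross=-80.224
  mode - wants cross < 0 → take C=(1.7583,-7.8129) (cross=-80.224)
ex = (C−B)/|BC| = (0.4135,-0.9105); ey = (0.9105,0.4135)
P = B + -0.76·ex + -2.66·ey = (-4.6995,-0.0263)

-4.70 -0.03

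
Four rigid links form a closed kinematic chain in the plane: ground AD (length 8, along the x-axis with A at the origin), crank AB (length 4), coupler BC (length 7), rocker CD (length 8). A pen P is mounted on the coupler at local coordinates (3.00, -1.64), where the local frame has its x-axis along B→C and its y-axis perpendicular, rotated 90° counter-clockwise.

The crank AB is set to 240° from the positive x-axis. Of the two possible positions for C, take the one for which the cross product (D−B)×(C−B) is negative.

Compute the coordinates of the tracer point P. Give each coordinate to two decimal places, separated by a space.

-0.22 -6.38

A=(0,0), D=(8.00,0)
B = A + 4.00·(cos240°, sin240°) = (-2.0000, -3.4641)
|BD| = 10.5830
circle(B,7.00) ∩ circle(D,8.00): a=4.5828, h=5.2913
  candidates: C₊=(0.5984,3.0358) cross=55.998; C₋=(4.0623,-6.9638) cross=-55.998
  mode - wants cross < 0 → take C=(4.0623,-6.9638) (cross=-55.998)
ex = (C−B)/|BC| = (0.8660,-0.5000); ey = (0.5000,0.8660)
P = B + 3.00·ex + -1.64·ey = (-0.2218,-6.3843)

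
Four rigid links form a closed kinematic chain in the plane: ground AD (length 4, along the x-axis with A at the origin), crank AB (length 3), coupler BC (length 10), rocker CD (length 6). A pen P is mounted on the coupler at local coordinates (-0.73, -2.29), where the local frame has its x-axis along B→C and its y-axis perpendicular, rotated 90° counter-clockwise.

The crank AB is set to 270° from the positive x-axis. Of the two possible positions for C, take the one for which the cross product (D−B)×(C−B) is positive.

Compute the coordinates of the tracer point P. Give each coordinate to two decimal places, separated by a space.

1.74 -4.66

A=(0,0), D=(4.00,0)
B = A + 3.00·(cos270°, sin270°) = (-0.0000, -3.0000)
|BD| = 5.0000
circle(B,10.00) ∩ circle(D,6.00): a=8.9000, h=4.5596
  candidates: C₊=(4.3842,5.9877) cross=22.798; C₋=(9.8558,-1.3077) cross=-22.798
  mode + wants cross > 0 → take C=(4.3842,5.9877) (cross=22.798)
ex = (C−B)/|BC| = (0.4384,0.8988); ey = (-0.8988,0.4384)
P = B + -0.73·ex + -2.29·ey = (1.7381,-4.6601)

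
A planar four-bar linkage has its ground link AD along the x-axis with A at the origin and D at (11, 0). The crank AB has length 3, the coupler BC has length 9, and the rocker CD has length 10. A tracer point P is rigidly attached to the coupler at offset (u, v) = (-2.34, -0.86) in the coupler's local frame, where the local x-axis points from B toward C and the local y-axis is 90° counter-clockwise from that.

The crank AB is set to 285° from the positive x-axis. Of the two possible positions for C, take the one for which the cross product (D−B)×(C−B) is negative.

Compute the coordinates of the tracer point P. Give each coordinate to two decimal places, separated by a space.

A=(0,0), D=(11.00,0)
B = A + 3.00·(cos285°, sin285°) = (0.7765, -2.8978)
|BD| = 10.6263
circle(B,9.00) ∩ circle(D,10.00): a=4.4191, h=7.8404
  candidates: C₊=(2.8900,5.8505) cross=83.314; C₋=(7.1662,-9.2359) cross=-83.314
  mode - wants cross < 0 → take C=(7.1662,-9.2359) (cross=-83.314)
ex = (C−B)/|BC| = (0.7100,-0.7042); ey = (0.7042,0.7100)
P = B + -2.34·ex + -0.86·ey = (-1.4905,-1.8604)

-1.49 -1.86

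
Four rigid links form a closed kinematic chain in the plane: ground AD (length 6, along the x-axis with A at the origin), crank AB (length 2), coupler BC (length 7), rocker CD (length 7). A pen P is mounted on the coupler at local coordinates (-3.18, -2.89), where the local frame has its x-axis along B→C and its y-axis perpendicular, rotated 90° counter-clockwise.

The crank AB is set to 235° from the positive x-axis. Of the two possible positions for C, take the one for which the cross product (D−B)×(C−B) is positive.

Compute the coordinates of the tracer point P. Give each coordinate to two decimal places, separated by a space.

A=(0,0), D=(6.00,0)
B = A + 2.00·(cos235°, sin235°) = (-1.1472, -1.6383)
|BD| = 7.3325
circle(B,7.00) ∩ circle(D,7.00): a=3.6663, h=5.9631
  candidates: C₊=(1.0941,4.9932) cross=43.725; C₋=(3.7588,-6.6315) cross=-43.725
  mode + wants cross > 0 → take C=(1.0941,4.9932) (cross=43.725)
ex = (C−B)/|BC| = (0.3202,0.9474); ey = (-0.9474,0.3202)
P = B + -3.18·ex + -2.89·ey = (0.5725,-5.5762)

0.57 -5.58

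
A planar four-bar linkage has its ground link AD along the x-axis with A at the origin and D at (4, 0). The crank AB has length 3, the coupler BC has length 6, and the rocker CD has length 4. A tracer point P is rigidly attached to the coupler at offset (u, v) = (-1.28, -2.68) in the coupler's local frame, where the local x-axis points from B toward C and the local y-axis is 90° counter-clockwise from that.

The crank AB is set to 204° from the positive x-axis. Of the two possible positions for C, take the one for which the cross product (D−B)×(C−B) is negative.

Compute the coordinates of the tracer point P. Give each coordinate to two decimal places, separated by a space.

A=(0,0), D=(4.00,0)
B = A + 3.00·(cos204°, sin204°) = (-2.7406, -1.2202)
|BD| = 6.8502
circle(B,6.00) ∩ circle(D,4.00): a=4.8849, h=3.4839
  candidates: C₊=(1.4456,3.0781) cross=23.865; C₋=(2.6867,-3.7783) cross=-23.865
  mode - wants cross < 0 → take C=(2.6867,-3.7783) (cross=-23.865)
ex = (C−B)/|BC| = (0.9046,-0.4263); ey = (0.4263,0.9046)
P = B + -1.28·ex + -2.68·ey = (-5.0411,-3.0987)

-5.04 -3.10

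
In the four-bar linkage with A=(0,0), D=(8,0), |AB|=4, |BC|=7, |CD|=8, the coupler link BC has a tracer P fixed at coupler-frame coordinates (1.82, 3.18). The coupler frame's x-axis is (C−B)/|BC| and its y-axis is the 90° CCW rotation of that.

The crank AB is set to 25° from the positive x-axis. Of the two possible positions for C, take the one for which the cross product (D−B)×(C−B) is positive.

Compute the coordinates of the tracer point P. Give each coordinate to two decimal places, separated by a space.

A=(0,0), D=(8.00,0)
B = A + 4.00·(cos25°, sin25°) = (3.6252, 1.6905)
|BD| = 4.6900
circle(B,7.00) ∩ circle(D,8.00): a=0.7459, h=6.9601
  candidates: C₊=(6.8297,7.9139) cross=32.643; C₋=(1.8122,-5.0707) cross=-32.643
  mode + wants cross > 0 → take C=(6.8297,7.9139) (cross=32.643)
ex = (C−B)/|BC| = (0.4578,0.8891); ey = (-0.8891,0.4578)
P = B + 1.82·ex + 3.18·ey = (1.6312,4.7643)

1.63 4.76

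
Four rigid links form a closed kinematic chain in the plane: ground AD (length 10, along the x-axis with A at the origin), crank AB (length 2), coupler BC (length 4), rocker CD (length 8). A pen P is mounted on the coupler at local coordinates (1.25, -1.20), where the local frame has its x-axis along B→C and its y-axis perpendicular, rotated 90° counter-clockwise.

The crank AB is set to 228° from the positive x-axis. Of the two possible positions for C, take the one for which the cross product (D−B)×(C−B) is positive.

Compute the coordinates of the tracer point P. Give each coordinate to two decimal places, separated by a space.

0.36 -1.82

A=(0,0), D=(10.00,0)
B = A + 2.00·(cos228°, sin228°) = (-1.3383, -1.4863)
|BD| = 11.4353
circle(B,4.00) ∩ circle(D,8.00): a=3.6189, h=1.7041
  candidates: C₊=(2.0284,0.6737) cross=19.486; C₋=(2.4714,-2.7055) cross=-19.486
  mode + wants cross > 0 → take C=(2.0284,0.6737) (cross=19.486)
ex = (C−B)/|BC| = (0.8417,0.5400); ey = (-0.5400,0.8417)
P = B + 1.25·ex + -1.20·ey = (0.3618,-1.8213)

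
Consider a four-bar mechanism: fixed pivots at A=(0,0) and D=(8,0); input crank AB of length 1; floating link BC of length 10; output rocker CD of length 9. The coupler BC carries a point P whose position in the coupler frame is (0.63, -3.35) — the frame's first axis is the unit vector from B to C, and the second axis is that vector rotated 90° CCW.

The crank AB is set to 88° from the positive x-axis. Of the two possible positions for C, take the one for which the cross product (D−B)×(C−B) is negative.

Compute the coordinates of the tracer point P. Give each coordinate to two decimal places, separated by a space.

-2.76 -0.95

A=(0,0), D=(8.00,0)
B = A + 1.00·(cos88°, sin88°) = (0.0349, 0.9994)
|BD| = 8.0276
circle(B,10.00) ∩ circle(D,9.00): a=5.1972, h=8.5434
  candidates: C₊=(6.2553,8.8293) cross=68.582; C₋=(4.1281,-8.1245) cross=-68.582
  mode - wants cross < 0 → take C=(4.1281,-8.1245) (cross=-68.582)
ex = (C−B)/|BC| = (0.4093,-0.9124); ey = (0.9124,0.4093)
P = B + 0.63·ex + -3.35·ey = (-2.7637,-0.9466)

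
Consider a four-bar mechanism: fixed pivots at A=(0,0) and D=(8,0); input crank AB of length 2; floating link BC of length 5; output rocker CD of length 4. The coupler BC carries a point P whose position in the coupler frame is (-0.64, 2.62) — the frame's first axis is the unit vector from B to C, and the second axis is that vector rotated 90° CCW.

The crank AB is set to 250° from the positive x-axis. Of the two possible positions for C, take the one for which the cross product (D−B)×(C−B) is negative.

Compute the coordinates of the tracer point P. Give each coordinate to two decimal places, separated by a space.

-1.51 0.69

A=(0,0), D=(8.00,0)
B = A + 2.00·(cos250°, sin250°) = (-0.6840, -1.8794)
|BD| = 8.8851
circle(B,5.00) ∩ circle(D,4.00): a=4.9490, h=0.7123
  candidates: C₊=(4.0023,-0.1364) cross=6.329; C₋=(4.3036,-1.5287) cross=-6.329
  mode - wants cross < 0 → take C=(4.3036,-1.5287) (cross=-6.329)
ex = (C−B)/|BC| = (0.9975,0.0701); ey = (-0.0701,0.9975)
P = B + -0.64·ex + 2.62·ey = (-1.5062,0.6893)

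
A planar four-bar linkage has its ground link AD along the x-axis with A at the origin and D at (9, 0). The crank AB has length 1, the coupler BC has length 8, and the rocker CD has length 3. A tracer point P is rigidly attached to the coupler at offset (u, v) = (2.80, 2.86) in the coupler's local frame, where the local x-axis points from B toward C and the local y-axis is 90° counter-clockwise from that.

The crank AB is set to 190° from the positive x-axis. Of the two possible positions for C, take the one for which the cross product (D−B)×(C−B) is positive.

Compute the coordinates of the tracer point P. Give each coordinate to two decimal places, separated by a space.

0.95 3.33

A=(0,0), D=(9.00,0)
B = A + 1.00·(cos190°, sin190°) = (-0.9848, -0.1736)
|BD| = 9.9863
circle(B,8.00) ∩ circle(D,3.00): a=7.7469, h=1.9963
  candidates: C₊=(6.7262,1.9570) cross=19.935; C₋=(6.7957,-2.0349) cross=-19.935
  mode + wants cross > 0 → take C=(6.7262,1.9570) (cross=19.935)
ex = (C−B)/|BC| = (0.9639,0.2663); ey = (-0.2663,0.9639)
P = B + 2.80·ex + 2.86·ey = (0.9523,3.3288)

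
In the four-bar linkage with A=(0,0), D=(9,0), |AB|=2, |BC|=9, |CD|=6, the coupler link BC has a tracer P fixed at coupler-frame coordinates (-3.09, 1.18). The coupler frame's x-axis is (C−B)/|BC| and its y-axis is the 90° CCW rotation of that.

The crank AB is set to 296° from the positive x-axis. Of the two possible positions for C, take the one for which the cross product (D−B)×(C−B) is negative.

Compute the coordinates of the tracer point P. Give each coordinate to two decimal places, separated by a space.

-1.31 0.69

A=(0,0), D=(9.00,0)
B = A + 2.00·(cos296°, sin296°) = (0.8767, -1.7976)
|BD| = 8.3198
circle(B,9.00) ∩ circle(D,6.00): a=6.8643, h=5.8208
  candidates: C₊=(6.3212,5.3688) cross=48.428; C₋=(8.8365,-5.9978) cross=-48.428
  mode - wants cross < 0 → take C=(8.8365,-5.9978) (cross=-48.428)
ex = (C−B)/|BC| = (0.8844,-0.4667); ey = (0.4667,0.8844)
P = B + -3.09·ex + 1.18·ey = (-1.3054,0.6881)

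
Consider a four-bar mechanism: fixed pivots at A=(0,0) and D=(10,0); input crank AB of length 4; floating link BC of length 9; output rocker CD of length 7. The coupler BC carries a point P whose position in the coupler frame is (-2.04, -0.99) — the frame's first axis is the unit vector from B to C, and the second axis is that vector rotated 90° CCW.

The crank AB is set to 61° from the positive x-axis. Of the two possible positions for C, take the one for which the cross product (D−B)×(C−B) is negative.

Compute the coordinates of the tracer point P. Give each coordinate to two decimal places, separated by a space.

0.31 5.07

A=(0,0), D=(10.00,0)
B = A + 4.00·(cos61°, sin61°) = (1.9392, 3.4985)
|BD| = 8.7872
circle(B,9.00) ∩ circle(D,7.00): a=6.2144, h=6.5101
  candidates: C₊=(10.2318,6.9962) cross=57.205; C₋=(5.0480,-4.9475) cross=-57.205
  mode - wants cross < 0 → take C=(5.0480,-4.9475) (cross=-57.205)
ex = (C−B)/|BC| = (0.3454,-0.9384); ey = (0.9384,0.3454)
P = B + -2.04·ex + -0.99·ey = (0.3055,5.0709)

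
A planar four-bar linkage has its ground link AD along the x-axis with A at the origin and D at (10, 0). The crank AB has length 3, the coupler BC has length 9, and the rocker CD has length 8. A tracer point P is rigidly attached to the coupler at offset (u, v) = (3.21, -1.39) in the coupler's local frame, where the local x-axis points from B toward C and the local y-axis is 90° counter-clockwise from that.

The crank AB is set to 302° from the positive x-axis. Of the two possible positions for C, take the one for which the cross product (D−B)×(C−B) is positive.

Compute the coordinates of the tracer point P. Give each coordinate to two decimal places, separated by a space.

A=(0,0), D=(10.00,0)
B = A + 3.00·(cos302°, sin302°) = (1.5898, -2.5441)
|BD| = 8.7866
circle(B,9.00) ∩ circle(D,8.00): a=5.3607, h=7.2293
  candidates: C₊=(4.6276,5.9277) cross=63.521; C₋=(8.8140,-7.9116) cross=-63.521
  mode + wants cross > 0 → take C=(4.6276,5.9277) (cross=63.521)
ex = (C−B)/|BC| = (0.3375,0.9413); ey = (-0.9413,0.3375)
P = B + 3.21·ex + -1.39·ey = (3.9817,0.0083)

3.98 0.01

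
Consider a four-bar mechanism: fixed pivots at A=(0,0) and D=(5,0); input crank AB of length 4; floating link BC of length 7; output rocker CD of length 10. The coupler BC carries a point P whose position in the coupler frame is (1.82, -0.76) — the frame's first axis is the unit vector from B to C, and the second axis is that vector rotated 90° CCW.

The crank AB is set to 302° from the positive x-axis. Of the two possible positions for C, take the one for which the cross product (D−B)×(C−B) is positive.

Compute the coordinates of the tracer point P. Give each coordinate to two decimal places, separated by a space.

A=(0,0), D=(5.00,0)
B = A + 4.00·(cos302°, sin302°) = (2.1197, -3.3922)
|BD| = 4.4501
circle(B,7.00) ∩ circle(D,10.00): a=-3.5052, h=6.0592
  candidates: C₊=(-4.7678,-2.1423) cross=26.964; C₋=(4.4697,-9.9859) cross=-26.964
  mode + wants cross > 0 → take C=(-4.7678,-2.1423) (cross=26.964)
ex = (C−B)/|BC| = (-0.9839,0.1786); ey = (-0.1786,-0.9839)
P = B + 1.82·ex + -0.76·ey = (0.4646,-2.3194)

0.46 -2.32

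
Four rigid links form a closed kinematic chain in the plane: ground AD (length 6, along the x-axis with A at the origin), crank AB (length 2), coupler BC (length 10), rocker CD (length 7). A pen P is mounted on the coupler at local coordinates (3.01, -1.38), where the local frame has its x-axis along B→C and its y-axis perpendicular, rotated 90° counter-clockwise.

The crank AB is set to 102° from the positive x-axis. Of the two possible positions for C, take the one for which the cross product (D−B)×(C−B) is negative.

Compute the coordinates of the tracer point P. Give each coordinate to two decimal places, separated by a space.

A=(0,0), D=(6.00,0)
B = A + 2.00·(cos102°, sin102°) = (-0.4158, 1.9563)
|BD| = 6.7074
circle(B,10.00) ∩ circle(D,7.00): a=7.1555, h=6.9856
  candidates: C₊=(8.4660,6.5513) cross=46.856; C₋=(4.3911,-6.8126) cross=-46.856
  mode - wants cross < 0 → take C=(4.3911,-6.8126) (cross=-46.856)
ex = (C−B)/|BC| = (0.4807,-0.8769); ey = (0.8769,0.4807)
P = B + 3.01·ex + -1.38·ey = (-0.1790,-1.3465)

-0.18 -1.35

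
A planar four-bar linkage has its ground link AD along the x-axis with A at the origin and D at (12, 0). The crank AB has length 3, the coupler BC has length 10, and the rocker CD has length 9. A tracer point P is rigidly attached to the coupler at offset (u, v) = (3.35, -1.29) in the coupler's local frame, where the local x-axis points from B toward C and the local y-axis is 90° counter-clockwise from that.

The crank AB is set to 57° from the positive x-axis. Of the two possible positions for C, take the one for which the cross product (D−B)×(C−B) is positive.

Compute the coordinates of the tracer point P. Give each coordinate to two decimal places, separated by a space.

A=(0,0), D=(12.00,0)
B = A + 3.00·(cos57°, sin57°) = (1.6339, 2.5160)
|BD| = 10.6671
circle(B,10.00) ∩ circle(D,9.00): a=6.2241, h=7.8269
  candidates: C₊=(9.5285,8.6540) cross=83.490; C₋=(5.8363,-6.5581) cross=-83.490
  mode + wants cross > 0 → take C=(9.5285,8.6540) (cross=83.490)
ex = (C−B)/|BC| = (0.7895,0.6138); ey = (-0.6138,0.7895)
P = B + 3.35·ex + -1.29·ey = (5.0704,3.5538)

5.07 3.55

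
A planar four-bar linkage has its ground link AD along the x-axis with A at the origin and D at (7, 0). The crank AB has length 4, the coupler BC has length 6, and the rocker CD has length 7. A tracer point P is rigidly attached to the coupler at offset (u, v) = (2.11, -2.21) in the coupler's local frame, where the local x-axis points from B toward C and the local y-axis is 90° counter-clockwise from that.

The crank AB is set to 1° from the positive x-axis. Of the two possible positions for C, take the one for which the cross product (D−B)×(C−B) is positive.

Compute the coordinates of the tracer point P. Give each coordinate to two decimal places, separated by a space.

A=(0,0), D=(7.00,0)
B = A + 4.00·(cos1°, sin1°) = (3.9994, 0.0698)
|BD| = 3.0014
circle(B,6.00) ∩ circle(D,7.00): a=-0.6649, h=5.9630
  candidates: C₊=(3.4733,6.0467) cross=17.898; C₋=(3.1959,-5.8762) cross=-17.898
  mode + wants cross > 0 → take C=(3.4733,6.0467) (cross=17.898)
ex = (C−B)/|BC| = (-0.0877,0.9961); ey = (-0.9961,-0.0877)
P = B + 2.11·ex + -2.21·ey = (6.0159,2.3654)

6.02 2.37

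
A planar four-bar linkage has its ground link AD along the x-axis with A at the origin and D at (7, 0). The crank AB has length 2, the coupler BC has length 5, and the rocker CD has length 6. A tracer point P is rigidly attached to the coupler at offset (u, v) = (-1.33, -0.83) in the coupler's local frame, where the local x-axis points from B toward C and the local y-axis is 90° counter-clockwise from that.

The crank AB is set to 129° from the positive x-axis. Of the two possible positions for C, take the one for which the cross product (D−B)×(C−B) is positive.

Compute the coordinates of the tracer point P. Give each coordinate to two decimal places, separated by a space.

-1.89 0.12

A=(0,0), D=(7.00,0)
B = A + 2.00·(cos129°, sin129°) = (-1.2586, 1.5543)
|BD| = 8.4036
circle(B,5.00) ∩ circle(D,6.00): a=3.5473, h=3.5237
  candidates: C₊=(2.8792,4.3611) cross=29.612; C₋=(1.5758,-2.5647) cross=-29.612
  mode + wants cross > 0 → take C=(2.8792,4.3611) (cross=29.612)
ex = (C−B)/|BC| = (0.8276,0.5614); ey = (-0.5614,0.8276)
P = B + -1.33·ex + -0.83·ey = (-1.8934,0.1208)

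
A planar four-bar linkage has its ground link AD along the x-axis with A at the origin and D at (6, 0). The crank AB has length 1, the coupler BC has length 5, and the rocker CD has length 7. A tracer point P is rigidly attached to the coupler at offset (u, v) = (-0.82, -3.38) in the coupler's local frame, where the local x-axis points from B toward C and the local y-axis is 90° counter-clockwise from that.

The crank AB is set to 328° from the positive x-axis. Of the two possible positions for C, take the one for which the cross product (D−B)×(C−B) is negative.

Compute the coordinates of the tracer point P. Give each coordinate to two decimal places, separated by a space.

A=(0,0), D=(6.00,0)
B = A + 1.00·(cos328°, sin328°) = (0.8480, -0.5299)
|BD| = 5.1791
circle(B,5.00) ∩ circle(D,7.00): a=0.2726, h=4.9926
  candidates: C₊=(0.6084,4.4643) cross=25.857; C₋=(1.6300,-5.4684) cross=-25.857
  mode - wants cross < 0 → take C=(1.6300,-5.4684) (cross=-25.857)
ex = (C−B)/|BC| = (0.1564,-0.9877); ey = (0.9877,0.1564)
P = B + -0.82·ex + -3.38·ey = (-2.6186,-0.2486)

-2.62 -0.25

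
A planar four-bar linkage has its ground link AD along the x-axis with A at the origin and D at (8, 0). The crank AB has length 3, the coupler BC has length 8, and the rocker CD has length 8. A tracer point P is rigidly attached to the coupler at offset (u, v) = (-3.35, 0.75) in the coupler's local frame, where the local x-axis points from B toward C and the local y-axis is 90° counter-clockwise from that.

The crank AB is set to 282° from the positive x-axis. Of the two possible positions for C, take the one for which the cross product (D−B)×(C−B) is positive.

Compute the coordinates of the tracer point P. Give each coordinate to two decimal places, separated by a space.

-0.59 -6.15

A=(0,0), D=(8.00,0)
B = A + 3.00·(cos282°, sin282°) = (0.6237, -2.9344)
|BD| = 7.9385
circle(B,8.00) ∩ circle(D,8.00): a=3.9693, h=6.9459
  candidates: C₊=(1.7444,4.9867) cross=55.140; C₋=(6.8794,-7.9211) cross=-55.140
  mode + wants cross > 0 → take C=(1.7444,4.9867) (cross=55.140)
ex = (C−B)/|BC| = (0.1401,0.9901); ey = (-0.9901,0.1401)
P = B + -3.35·ex + 0.75·ey = (-0.5881,-6.1464)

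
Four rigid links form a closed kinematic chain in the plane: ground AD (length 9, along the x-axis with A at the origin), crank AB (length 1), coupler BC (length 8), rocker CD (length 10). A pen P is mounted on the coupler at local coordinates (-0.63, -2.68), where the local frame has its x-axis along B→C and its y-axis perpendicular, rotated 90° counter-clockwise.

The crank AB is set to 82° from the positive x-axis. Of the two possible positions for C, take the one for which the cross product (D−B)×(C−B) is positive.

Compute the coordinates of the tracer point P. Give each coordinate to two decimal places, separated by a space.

A=(0,0), D=(9.00,0)
B = A + 1.00·(cos82°, sin82°) = (0.1392, 0.9903)
|BD| = 8.9160
circle(B,8.00) ∩ circle(D,10.00): a=2.4392, h=7.6191
  candidates: C₊=(3.4095,8.2913) cross=67.932; C₋=(1.7170,-6.8526) cross=-67.932
  mode + wants cross > 0 → take C=(3.4095,8.2913) (cross=67.932)
ex = (C−B)/|BC| = (0.4088,0.9126); ey = (-0.9126,0.4088)
P = B + -0.63·ex + -2.68·ey = (2.3275,-0.6802)

2.33 -0.68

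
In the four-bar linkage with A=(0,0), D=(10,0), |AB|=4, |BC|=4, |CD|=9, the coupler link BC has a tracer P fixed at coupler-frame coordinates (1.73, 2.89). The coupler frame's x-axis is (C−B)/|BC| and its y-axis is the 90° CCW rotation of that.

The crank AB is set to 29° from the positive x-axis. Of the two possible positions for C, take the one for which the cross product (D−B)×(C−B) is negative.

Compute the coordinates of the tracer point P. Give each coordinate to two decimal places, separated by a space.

4.76 -1.18

A=(0,0), D=(10.00,0)
B = A + 4.00·(cos29°, sin29°) = (3.4985, 1.9392)
|BD| = 6.7846
circle(B,4.00) ∩ circle(D,9.00): a=-1.3980, h=3.7477
  candidates: C₊=(3.2300,5.9302) cross=25.427; C₋=(1.0876,-1.2526) cross=-25.427
  mode - wants cross < 0 → take C=(1.0876,-1.2526) (cross=-25.427)
ex = (C−B)/|BC| = (-0.6027,-0.7980); ey = (0.7980,-0.6027)
P = B + 1.73·ex + 2.89·ey = (4.7618,-1.1831)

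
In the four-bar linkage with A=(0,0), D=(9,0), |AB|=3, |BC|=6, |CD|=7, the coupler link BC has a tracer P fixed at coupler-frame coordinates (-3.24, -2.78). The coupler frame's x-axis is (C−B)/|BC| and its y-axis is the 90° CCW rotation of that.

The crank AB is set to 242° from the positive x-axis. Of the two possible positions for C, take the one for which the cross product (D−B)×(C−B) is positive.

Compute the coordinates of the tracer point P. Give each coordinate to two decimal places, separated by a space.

-1.23 -6.91

A=(0,0), D=(9.00,0)
B = A + 3.00·(cos242°, sin242°) = (-1.4084, -2.6488)
|BD| = 10.7402
circle(B,6.00) ∩ circle(D,7.00): a=4.7649, h=3.6463
  candidates: C₊=(2.3100,2.0600) cross=39.162; C₋=(4.1086,-5.0074) cross=-39.162
  mode + wants cross > 0 → take C=(2.3100,2.0600) (cross=39.162)
ex = (C−B)/|BC| = (0.6197,0.7848); ey = (-0.7848,0.6197)
P = B + -3.24·ex + -2.78·ey = (-1.2346,-6.9145)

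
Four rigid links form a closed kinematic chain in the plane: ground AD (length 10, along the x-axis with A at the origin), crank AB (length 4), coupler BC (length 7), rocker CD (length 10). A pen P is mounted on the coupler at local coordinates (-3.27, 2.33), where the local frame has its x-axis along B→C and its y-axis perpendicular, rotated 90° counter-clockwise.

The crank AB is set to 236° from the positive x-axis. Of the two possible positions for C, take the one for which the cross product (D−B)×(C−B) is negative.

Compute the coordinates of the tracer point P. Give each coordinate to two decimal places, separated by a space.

A=(0,0), D=(10.00,0)
B = A + 4.00·(cos236°, sin236°) = (-2.2368, -3.3162)
|BD| = 12.6781
circle(B,7.00) ∩ circle(D,10.00): a=4.3277, h=5.5019
  candidates: C₊=(0.5012,3.1262) cross=69.754; C₋=(3.3794,-7.4945) cross=-69.754
  mode - wants cross < 0 → take C=(3.3794,-7.4945) (cross=-69.754)
ex = (C−B)/|BC| = (0.8023,-0.5969); ey = (0.5969,0.8023)
P = B + -3.27·ex + 2.33·ey = (-3.4695,0.5051)

-3.47 0.51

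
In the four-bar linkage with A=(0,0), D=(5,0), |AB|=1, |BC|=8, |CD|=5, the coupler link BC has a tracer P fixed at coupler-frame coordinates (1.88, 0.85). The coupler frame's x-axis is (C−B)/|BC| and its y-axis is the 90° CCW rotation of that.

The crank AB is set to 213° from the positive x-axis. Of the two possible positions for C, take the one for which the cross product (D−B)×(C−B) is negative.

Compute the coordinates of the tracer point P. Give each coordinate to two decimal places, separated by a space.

1.20 -0.86

A=(0,0), D=(5.00,0)
B = A + 1.00·(cos213°, sin213°) = (-0.8387, -0.5446)
|BD| = 5.8640
circle(B,8.00) ∩ circle(D,5.00): a=6.2574, h=4.9845
  candidates: C₊=(4.9287,4.9995) cross=29.229; C₋=(5.8546,-4.9264) cross=-29.229
  mode - wants cross < 0 → take C=(5.8546,-4.9264) (cross=-29.229)
ex = (C−B)/|BC| = (0.8367,-0.5477); ey = (0.5477,0.8367)
P = B + 1.88·ex + 0.85·ey = (1.1998,-0.8632)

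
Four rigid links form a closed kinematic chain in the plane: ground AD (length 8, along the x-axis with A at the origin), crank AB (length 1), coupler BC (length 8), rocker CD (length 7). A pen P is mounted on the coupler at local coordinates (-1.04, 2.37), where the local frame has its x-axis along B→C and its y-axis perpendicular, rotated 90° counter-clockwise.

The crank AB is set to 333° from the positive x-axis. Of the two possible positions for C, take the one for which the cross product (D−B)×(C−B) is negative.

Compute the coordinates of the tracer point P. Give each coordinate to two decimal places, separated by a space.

2.08 1.84

A=(0,0), D=(8.00,0)
B = A + 1.00·(cos333°, sin333°) = (0.8910, -0.4540)
|BD| = 7.1235
circle(B,8.00) ∩ circle(D,7.00): a=4.6146, h=6.5349
  candidates: C₊=(5.0797,6.3618) cross=46.552; C₋=(5.9127,-6.6816) cross=-46.552
  mode - wants cross < 0 → take C=(5.9127,-6.6816) (cross=-46.552)
ex = (C−B)/|BC| = (0.6277,-0.7784); ey = (0.7784,0.6277)
P = B + -1.04·ex + 2.37·ey = (2.0831,1.8433)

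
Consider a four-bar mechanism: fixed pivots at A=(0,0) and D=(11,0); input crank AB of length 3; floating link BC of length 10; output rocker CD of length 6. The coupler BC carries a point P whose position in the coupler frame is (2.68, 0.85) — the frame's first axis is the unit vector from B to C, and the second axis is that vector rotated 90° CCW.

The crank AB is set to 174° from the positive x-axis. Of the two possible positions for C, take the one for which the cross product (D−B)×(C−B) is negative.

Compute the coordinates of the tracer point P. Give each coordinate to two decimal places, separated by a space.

A=(0,0), D=(11.00,0)
B = A + 3.00·(cos174°, sin174°) = (-2.9836, 0.3136)
|BD| = 13.9871
circle(B,10.00) ∩ circle(D,6.00): a=9.2814, h=3.7224
  candidates: C₊=(6.3789,3.8270) cross=52.065; C₋=(6.2120,-3.6160) cross=-52.065
  mode - wants cross < 0 → take C=(6.2120,-3.6160) (cross=-52.065)
ex = (C−B)/|BC| = (0.9196,-0.3930); ey = (0.3930,0.9196)
P = B + 2.68·ex + 0.85·ey = (-0.1851,0.0421)

-0.19 0.04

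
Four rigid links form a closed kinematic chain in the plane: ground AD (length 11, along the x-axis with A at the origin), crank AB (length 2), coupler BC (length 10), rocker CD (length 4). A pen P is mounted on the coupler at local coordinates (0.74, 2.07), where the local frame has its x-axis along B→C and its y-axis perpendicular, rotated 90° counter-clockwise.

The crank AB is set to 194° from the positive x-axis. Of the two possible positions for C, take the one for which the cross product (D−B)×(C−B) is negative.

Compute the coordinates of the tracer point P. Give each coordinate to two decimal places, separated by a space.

-0.80 1.40

A=(0,0), D=(11.00,0)
B = A + 2.00·(cos194°, sin194°) = (-1.9406, -0.4838)
|BD| = 12.9496
circle(B,10.00) ∩ circle(D,4.00): a=9.7182, h=2.3574
  candidates: C₊=(7.6827,2.2351) cross=30.528; C₋=(7.8589,-2.4765) cross=-30.528
  mode - wants cross < 0 → take C=(7.8589,-2.4765) (cross=-30.528)
ex = (C−B)/|BC| = (0.9799,-0.1993); ey = (0.1993,0.9799)
P = B + 0.74·ex + 2.07·ey = (-0.8029,1.3972)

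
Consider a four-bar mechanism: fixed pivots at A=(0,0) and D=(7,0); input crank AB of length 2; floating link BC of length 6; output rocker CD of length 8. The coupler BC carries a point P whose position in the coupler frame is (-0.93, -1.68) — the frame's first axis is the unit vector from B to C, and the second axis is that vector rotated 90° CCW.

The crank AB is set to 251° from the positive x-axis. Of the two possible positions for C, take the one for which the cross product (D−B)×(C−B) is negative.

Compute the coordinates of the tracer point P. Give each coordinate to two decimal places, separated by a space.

-2.56 -2.09

A=(0,0), D=(7.00,0)
B = A + 2.00·(cos251°, sin251°) = (-0.6511, -1.8910)
|BD| = 7.8814
circle(B,6.00) ∩ circle(D,8.00): a=2.1643, h=5.5960
  candidates: C₊=(0.1073,4.0608) cross=44.104; C₋=(2.7927,-6.8043) cross=-44.104
  mode - wants cross < 0 → take C=(2.7927,-6.8043) (cross=-44.104)
ex = (C−B)/|BC| = (0.5740,-0.8189); ey = (0.8189,0.5740)
P = B + -0.93·ex + -1.68·ey = (-2.5606,-2.0938)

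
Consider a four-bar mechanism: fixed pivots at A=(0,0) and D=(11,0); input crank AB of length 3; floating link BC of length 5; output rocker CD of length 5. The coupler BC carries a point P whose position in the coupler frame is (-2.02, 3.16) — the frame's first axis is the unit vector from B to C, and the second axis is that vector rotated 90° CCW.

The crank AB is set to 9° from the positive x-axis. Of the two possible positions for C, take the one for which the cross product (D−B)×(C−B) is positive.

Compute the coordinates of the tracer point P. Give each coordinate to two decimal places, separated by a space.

-0.45 2.02

A=(0,0), D=(11.00,0)
B = A + 3.00·(cos9°, sin9°) = (2.9631, 0.4693)
|BD| = 8.0506
circle(B,5.00) ∩ circle(D,5.00): a=4.0253, h=2.9659
  candidates: C₊=(7.1544,3.1956) cross=23.878; C₋=(6.8086,-2.7263) cross=-23.878
  mode + wants cross > 0 → take C=(7.1544,3.1956) (cross=23.878)
ex = (C−B)/|BC| = (0.8383,0.5453); ey = (-0.5453,0.8383)
P = B + -2.02·ex + 3.16·ey = (-0.4532,2.0168)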